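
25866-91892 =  - 66026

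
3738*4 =14952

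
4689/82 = 4689/82 = 57.18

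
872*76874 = 67034128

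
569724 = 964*591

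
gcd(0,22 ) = 22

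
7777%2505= 262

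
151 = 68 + 83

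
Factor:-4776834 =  - 2^1  *3^1*796139^1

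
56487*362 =20448294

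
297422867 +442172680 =739595547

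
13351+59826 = 73177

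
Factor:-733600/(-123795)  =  160/27 =2^5*3^( - 3)*5^1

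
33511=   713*47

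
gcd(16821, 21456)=9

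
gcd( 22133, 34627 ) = 1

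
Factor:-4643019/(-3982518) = 515891/442502 = 2^(-1 )*37^1*73^1*191^1 * 221251^ ( - 1)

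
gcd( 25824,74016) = 96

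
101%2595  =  101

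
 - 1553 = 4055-5608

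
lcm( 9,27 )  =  27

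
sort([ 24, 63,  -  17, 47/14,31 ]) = [ - 17,  47/14, 24 , 31, 63] 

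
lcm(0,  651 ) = 0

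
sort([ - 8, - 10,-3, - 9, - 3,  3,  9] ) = [ - 10, - 9, - 8, - 3, - 3,3,9]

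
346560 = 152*2280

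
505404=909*556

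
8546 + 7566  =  16112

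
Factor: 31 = 31^1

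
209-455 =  - 246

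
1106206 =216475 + 889731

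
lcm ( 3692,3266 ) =84916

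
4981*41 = 204221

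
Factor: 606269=71^1*8539^1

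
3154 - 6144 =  -2990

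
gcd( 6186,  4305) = 3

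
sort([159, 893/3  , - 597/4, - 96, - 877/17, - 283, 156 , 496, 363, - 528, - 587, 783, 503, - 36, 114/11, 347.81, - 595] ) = [-595,-587,-528,  -  283, - 597/4,-96, - 877/17, - 36,114/11 , 156, 159, 893/3, 347.81, 363, 496, 503,783 ] 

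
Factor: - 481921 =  - 11^1*193^1*227^1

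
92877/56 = 1658 + 29/56 = 1658.52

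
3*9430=28290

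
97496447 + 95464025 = 192960472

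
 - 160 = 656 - 816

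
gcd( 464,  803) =1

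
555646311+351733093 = 907379404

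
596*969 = 577524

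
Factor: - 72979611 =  - 3^1*31^1*784727^1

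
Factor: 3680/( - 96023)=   -  2^5* 5^1*23^1*131^( - 1)*733^(  -  1) 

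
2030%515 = 485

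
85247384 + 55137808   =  140385192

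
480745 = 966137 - 485392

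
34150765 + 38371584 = 72522349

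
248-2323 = -2075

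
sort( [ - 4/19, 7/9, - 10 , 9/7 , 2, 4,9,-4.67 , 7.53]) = [ - 10, - 4.67,- 4/19, 7/9 , 9/7,  2 , 4,7.53 , 9 ] 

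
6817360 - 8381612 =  - 1564252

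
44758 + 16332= 61090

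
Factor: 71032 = 2^3 * 13^1*683^1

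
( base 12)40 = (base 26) 1m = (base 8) 60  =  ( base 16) 30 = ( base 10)48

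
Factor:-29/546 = -2^( - 1 )* 3^ ( - 1 )*7^( - 1)* 13^( - 1) * 29^1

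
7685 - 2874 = 4811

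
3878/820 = 1939/410 = 4.73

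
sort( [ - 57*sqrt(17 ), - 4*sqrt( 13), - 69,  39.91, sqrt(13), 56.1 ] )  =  [-57 * sqrt(17 ), - 69, - 4*sqrt( 13),sqrt( 13), 39.91,56.1 ] 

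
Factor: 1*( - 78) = -2^1*3^1*13^1 = - 78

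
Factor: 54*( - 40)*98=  - 2^5*3^3*5^1*7^2 = - 211680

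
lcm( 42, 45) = 630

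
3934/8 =491 + 3/4= 491.75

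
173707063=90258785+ 83448278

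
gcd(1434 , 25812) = 1434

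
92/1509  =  92/1509 = 0.06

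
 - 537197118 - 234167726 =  - 771364844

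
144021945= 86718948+57302997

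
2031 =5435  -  3404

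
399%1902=399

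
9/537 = 3/179 = 0.02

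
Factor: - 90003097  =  -151^1*596047^1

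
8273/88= 94 + 1/88=94.01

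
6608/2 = 3304 = 3304.00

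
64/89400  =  8/11175 = 0.00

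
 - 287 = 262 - 549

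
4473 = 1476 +2997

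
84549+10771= 95320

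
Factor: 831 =3^1*277^1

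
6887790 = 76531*90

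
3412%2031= 1381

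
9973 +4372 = 14345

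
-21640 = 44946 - 66586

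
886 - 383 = 503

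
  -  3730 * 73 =-272290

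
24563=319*77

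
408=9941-9533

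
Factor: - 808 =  - 2^3 * 101^1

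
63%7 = 0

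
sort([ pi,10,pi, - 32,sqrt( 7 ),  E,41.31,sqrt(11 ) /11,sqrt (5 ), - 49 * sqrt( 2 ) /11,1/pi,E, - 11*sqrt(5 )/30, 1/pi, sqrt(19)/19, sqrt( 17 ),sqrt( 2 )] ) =[-32, - 49  *  sqrt( 2 ) /11, - 11*sqrt( 5)/30,sqrt( 19) /19,sqrt( 11) /11,1/pi, 1/pi, sqrt( 2),sqrt (5 ), sqrt(7),E , E,pi,pi, sqrt(17) , 10,41.31]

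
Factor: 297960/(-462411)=-2^3*3^( - 1) *5^1*13^1 *269^(-1 ) = -520/807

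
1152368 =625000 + 527368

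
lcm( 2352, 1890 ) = 105840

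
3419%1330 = 759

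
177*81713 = 14463201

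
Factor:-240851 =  - 13^1*97^1*191^1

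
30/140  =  3/14 = 0.21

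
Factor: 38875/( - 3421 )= -125/11 = - 5^3*11^( - 1 )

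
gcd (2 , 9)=1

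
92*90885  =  8361420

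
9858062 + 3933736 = 13791798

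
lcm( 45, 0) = 0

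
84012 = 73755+10257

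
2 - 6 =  - 4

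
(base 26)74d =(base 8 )11361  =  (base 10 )4849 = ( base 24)8a1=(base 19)D84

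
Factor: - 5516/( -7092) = 7/9  =  3^(  -  2)*7^1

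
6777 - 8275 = -1498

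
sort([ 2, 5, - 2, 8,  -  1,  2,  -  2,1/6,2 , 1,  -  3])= [-3,  -  2,-2,  -  1,1/6,1 , 2,2,2,5, 8 ] 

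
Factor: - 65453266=-2^1  *  32726633^1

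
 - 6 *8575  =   - 51450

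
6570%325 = 70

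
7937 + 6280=14217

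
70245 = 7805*9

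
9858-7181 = 2677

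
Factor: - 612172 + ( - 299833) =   -  912005 = -5^1*179^1 * 1019^1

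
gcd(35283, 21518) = 1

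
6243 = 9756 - 3513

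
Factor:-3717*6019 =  - 22372623 = -  3^2 * 7^1*13^1 *59^1*463^1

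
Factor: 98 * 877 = 85946  =  2^1* 7^2*877^1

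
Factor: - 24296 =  - 2^3*3037^1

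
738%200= 138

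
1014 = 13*78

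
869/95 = 9  +  14/95  =  9.15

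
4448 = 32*139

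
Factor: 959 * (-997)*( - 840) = 803143320 = 2^3*3^1 * 5^1*7^2*137^1 * 997^1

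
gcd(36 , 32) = 4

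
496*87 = 43152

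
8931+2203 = 11134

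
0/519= 0 = 0.00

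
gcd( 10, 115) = 5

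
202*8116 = 1639432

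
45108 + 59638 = 104746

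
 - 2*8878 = -17756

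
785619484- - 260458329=1046077813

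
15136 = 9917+5219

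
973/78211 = 139/11173  =  0.01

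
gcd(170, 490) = 10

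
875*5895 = 5158125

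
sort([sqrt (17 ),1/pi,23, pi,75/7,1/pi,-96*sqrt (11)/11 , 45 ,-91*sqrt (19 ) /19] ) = [ - 96*sqrt ( 11)/11, - 91*sqrt (19)/19 , 1/pi, 1/pi, pi, sqrt(17) , 75/7 , 23 , 45]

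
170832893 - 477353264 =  - 306520371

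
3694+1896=5590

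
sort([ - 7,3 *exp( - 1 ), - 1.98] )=[  -  7,-1.98,3* exp ( - 1)] 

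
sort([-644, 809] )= [ - 644 , 809] 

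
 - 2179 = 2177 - 4356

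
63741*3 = 191223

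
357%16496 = 357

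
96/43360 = 3/1355 = 0.00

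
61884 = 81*764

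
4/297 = 4/297 = 0.01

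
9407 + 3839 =13246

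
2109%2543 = 2109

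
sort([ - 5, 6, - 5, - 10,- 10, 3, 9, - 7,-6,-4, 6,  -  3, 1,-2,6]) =[-10, - 10, - 7,- 6,  -  5, - 5,-4,-3, - 2, 1, 3, 6, 6,6,9 ]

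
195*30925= 6030375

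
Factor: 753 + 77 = 2^1*5^1*83^1 = 830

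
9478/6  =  1579 + 2/3 = 1579.67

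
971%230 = 51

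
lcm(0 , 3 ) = 0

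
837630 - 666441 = 171189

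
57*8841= 503937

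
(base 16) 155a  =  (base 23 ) A7F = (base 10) 5466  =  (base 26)826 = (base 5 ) 133331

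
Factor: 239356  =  2^2*13^1*4603^1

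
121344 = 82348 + 38996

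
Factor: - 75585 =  - 3^1*5^1*5039^1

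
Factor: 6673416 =2^3*3^1*109^1*2551^1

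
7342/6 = 3671/3  =  1223.67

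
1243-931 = 312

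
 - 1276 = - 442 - 834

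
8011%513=316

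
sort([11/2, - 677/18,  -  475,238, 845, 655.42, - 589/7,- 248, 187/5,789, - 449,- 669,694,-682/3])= [ - 669,  -  475, -449, - 248,-682/3, - 589/7, - 677/18,11/2,187/5,238,655.42,694, 789,  845]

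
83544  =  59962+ 23582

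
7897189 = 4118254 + 3778935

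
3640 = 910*4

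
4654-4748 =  - 94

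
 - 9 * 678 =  - 6102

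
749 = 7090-6341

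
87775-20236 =67539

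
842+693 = 1535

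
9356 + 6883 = 16239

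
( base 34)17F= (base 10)1409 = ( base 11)1071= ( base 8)2601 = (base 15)63E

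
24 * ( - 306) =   -  7344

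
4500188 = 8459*532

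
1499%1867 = 1499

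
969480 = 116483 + 852997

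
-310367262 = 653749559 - 964116821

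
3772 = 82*46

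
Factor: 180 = 2^2*3^2 * 5^1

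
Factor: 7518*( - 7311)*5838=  - 2^2*3^3 * 7^2*139^1*179^1 * 2437^1 = - 320880404124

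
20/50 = 2/5= 0.40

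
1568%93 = 80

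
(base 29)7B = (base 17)ca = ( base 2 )11010110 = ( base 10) 214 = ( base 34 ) 6a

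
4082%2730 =1352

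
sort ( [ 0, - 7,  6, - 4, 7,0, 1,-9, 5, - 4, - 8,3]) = [  -  9, - 8,-7,  -  4, - 4, 0 , 0,1,3, 5,6, 7]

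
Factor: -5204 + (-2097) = -7^2*149^1 = -  7301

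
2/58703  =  2/58703=0.00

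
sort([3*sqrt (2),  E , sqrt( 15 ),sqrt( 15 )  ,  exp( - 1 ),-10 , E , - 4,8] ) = [ - 10, - 4,exp(  -  1 ),E,E , sqrt( 15 ), sqrt( 15),  3*sqrt( 2), 8]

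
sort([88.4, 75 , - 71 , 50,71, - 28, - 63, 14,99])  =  [ - 71, - 63, - 28, 14,50,71, 75,  88.4,  99 ]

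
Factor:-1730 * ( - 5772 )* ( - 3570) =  - 2^4*3^2*5^2 * 7^1*13^1* 17^1*37^1 * 173^1 = - 35648449200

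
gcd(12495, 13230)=735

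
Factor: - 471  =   - 3^1*157^1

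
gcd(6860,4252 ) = 4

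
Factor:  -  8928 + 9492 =2^2 * 3^1*47^1 = 564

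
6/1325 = 6/1325  =  0.00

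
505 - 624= -119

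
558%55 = 8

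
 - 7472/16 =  - 467 = - 467.00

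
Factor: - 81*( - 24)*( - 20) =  - 2^5*3^5*5^1 = - 38880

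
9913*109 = 1080517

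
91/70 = 1  +  3/10 = 1.30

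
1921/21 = 91 + 10/21= 91.48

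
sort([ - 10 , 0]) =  [ - 10,0 ] 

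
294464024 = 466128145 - 171664121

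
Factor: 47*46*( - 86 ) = -185932 = -2^2*23^1*43^1 * 47^1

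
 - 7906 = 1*( -7906)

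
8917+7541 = 16458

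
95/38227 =95/38227  =  0.00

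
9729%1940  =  29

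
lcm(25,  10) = 50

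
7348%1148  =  460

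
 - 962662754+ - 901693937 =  - 1864356691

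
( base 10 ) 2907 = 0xb5b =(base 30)36R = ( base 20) 757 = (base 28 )3jn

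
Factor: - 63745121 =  - 11^1 * 17^1* 23^1 * 14821^1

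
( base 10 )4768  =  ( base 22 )9IG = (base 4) 1022200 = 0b1001010100000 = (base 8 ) 11240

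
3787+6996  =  10783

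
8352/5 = 8352/5 = 1670.40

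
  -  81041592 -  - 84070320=3028728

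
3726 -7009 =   -  3283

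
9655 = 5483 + 4172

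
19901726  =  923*21562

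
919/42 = 919/42  =  21.88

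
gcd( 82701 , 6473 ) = 1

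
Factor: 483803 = 17^1*149^1*191^1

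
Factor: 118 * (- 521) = -61478   =  -2^1*59^1*521^1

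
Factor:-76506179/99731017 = -19^1*  1753^1 *2297^1  *  7351^( - 1 )*13567^( - 1 ) 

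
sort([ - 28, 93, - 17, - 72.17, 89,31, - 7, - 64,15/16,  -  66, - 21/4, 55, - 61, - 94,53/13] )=[ - 94, -72.17, - 66, - 64, - 61, - 28,-17,  -  7, - 21/4, 15/16,53/13, 31,55,89, 93]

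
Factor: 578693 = 578693^1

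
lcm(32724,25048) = 2028888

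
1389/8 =1389/8  =  173.62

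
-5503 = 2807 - 8310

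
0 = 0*5299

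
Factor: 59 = 59^1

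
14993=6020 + 8973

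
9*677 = 6093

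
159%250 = 159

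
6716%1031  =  530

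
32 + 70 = 102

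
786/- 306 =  - 131/51 = - 2.57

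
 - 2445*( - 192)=469440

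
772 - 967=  - 195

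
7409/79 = 93 + 62/79 =93.78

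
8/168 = 1/21  =  0.05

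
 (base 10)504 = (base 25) K4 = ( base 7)1320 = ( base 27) ii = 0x1f8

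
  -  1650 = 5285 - 6935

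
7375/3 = 2458 + 1/3  =  2458.33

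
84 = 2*42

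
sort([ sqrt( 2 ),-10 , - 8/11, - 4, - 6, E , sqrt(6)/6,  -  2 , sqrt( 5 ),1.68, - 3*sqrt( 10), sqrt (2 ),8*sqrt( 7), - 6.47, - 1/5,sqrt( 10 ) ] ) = [ - 10, - 3 * sqrt( 10 ), - 6.47,-6, - 4, - 2 , - 8/11 , - 1/5,sqrt( 6)/6, sqrt(2) , sqrt(2) , 1.68, sqrt( 5) , E,  sqrt(10 ) , 8*sqrt (7) ]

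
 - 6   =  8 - 14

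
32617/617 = 32617/617 = 52.86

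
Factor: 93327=3^1*13^1  *2393^1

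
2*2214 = 4428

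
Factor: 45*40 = 2^3*3^2*5^2 = 1800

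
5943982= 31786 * 187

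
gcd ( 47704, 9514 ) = 134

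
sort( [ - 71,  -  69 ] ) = [ - 71, - 69]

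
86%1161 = 86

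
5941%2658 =625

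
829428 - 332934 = 496494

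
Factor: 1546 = 2^1*773^1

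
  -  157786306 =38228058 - 196014364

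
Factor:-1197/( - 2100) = 57/100 = 2^( - 2)*3^1*5^ ( - 2 )*19^1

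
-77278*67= - 5177626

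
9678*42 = 406476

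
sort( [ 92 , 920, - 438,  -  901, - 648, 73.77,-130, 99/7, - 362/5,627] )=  [ - 901 , - 648, -438, - 130, - 362/5,99/7,  73.77,92,627,920]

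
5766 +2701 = 8467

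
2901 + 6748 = 9649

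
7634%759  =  44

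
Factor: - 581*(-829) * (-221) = -7^1*13^1*17^1*83^1*829^1= -  106444429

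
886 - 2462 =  - 1576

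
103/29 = 3  +  16/29 = 3.55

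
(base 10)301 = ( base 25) c1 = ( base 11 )254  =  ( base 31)9m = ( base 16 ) 12D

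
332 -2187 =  - 1855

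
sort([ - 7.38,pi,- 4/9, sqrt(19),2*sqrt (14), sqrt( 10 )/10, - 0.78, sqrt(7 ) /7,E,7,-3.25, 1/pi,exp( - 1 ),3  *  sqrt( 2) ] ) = [ - 7.38 , - 3.25, - 0.78, - 4/9, sqrt(10)/10,  1/pi , exp(- 1 ) , sqrt (7 ) /7, E,pi, 3* sqrt(  2 ),sqrt(19), 7 , 2*sqrt(14 )]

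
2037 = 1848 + 189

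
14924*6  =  89544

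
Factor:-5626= - 2^1*29^1 * 97^1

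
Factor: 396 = 2^2*3^2*11^1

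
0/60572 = 0 = 0.00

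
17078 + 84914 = 101992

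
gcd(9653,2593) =1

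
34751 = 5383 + 29368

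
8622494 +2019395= 10641889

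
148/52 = 37/13 = 2.85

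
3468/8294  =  1734/4147 = 0.42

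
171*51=8721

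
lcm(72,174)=2088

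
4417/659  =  4417/659 = 6.70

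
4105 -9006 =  - 4901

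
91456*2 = 182912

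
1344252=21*64012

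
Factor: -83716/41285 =  -  2^2*5^ ( -1 )*23^(-1)*359^ ( - 1 )*20929^1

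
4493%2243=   7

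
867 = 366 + 501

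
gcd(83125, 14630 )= 665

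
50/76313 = 50/76313 = 0.00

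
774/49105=774/49105=0.02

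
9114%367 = 306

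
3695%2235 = 1460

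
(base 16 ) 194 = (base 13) 251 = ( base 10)404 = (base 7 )1115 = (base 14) 20c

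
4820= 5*964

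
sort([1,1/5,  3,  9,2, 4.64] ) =[1/5,1,  2,3, 4.64, 9 ] 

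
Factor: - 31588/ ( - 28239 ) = 2^2*3^( - 1)*53^1*149^1*9413^( - 1 ) 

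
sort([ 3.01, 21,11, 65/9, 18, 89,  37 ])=[3.01, 65/9, 11,18, 21,37,89 ]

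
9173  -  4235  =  4938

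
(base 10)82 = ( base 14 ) 5c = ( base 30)2M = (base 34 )2e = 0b1010010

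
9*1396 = 12564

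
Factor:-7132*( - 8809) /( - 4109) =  - 62825788/4109 = - 2^2 *7^( - 1 )*23^1 *383^1*587^ ( - 1)*1783^1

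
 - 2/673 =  - 2/673 =- 0.00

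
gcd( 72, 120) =24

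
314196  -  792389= - 478193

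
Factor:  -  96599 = -29^1*3331^1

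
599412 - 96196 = 503216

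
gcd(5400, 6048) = 216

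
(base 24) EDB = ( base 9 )12448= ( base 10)8387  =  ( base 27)bdh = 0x20c3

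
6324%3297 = 3027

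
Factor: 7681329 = 3^2*853481^1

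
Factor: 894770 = 2^1 * 5^1 * 89477^1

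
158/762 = 79/381=0.21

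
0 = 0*182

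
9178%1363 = 1000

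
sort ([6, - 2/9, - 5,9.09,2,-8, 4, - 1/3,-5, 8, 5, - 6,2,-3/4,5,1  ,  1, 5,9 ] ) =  [ - 8,-6,-5, - 5,-3/4,-1/3, - 2/9,  1,1,2, 2,4,5, 5,5,6,8, 9,  9.09 ] 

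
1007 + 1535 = 2542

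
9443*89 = 840427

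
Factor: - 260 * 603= - 156780 = -2^2*3^2 * 5^1 * 13^1 *67^1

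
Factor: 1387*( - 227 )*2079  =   - 654571071 = - 3^3 * 7^1* 11^1*19^1*73^1*227^1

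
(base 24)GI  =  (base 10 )402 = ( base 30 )dc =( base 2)110010010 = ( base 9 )486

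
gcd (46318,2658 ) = 2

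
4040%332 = 56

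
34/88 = 17/44 = 0.39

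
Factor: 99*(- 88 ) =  - 2^3*3^2*11^2 = - 8712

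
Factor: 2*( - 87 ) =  - 174 = -2^1*3^1*29^1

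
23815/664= 23815/664= 35.87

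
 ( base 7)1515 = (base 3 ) 211020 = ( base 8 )1130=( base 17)215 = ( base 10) 600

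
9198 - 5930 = 3268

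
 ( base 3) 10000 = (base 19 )45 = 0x51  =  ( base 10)81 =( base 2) 1010001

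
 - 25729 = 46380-72109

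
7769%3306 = 1157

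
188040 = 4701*40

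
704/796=176/199 = 0.88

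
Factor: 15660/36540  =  3^1*7^(  -  1 ) = 3/7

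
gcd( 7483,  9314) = 1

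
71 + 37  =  108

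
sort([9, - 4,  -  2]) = [ - 4,-2, 9 ] 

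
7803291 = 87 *89693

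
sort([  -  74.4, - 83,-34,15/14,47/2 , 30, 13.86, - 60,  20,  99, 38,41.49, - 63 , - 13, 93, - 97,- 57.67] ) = [-97, - 83, - 74.4, - 63,- 60 , - 57.67,-34,-13,15/14, 13.86, 20,47/2, 30, 38,41.49, 93,99] 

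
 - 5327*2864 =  - 15256528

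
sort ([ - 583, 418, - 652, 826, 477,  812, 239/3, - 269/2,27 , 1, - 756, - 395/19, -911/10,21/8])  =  [ - 756, - 652,-583, - 269/2, - 911/10, - 395/19,1,  21/8, 27,  239/3,418,477, 812,826]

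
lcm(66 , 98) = 3234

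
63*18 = 1134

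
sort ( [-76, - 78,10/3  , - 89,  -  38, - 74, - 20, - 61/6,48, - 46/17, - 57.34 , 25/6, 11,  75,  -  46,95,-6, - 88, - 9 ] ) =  [ - 89, - 88, - 78, - 76, - 74, - 57.34, - 46,  -  38, - 20, - 61/6, - 9,-6, - 46/17,10/3,25/6,11,48,75,95 ] 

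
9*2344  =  21096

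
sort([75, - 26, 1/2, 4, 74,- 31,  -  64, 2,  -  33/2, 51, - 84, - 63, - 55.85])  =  [-84,  -  64, - 63, - 55.85,  -  31, -26,- 33/2, 1/2,2, 4, 51,74, 75] 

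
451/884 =451/884 =0.51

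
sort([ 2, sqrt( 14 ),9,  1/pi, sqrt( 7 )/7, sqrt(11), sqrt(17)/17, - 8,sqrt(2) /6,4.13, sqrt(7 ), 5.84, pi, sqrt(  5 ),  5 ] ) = [- 8,sqrt(2 ) /6 , sqrt(17) /17,1/pi, sqrt(7 ) /7,2, sqrt( 5), sqrt(7 ) , pi,sqrt( 11), sqrt( 14 ), 4.13, 5,5.84,9 ]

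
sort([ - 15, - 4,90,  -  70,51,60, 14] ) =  [ - 70, - 15, - 4,14,51, 60,90 ] 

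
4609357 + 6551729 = 11161086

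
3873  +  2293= 6166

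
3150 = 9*350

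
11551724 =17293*668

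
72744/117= 621 + 29/39  =  621.74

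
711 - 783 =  - 72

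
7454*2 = 14908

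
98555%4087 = 467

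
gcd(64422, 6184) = 2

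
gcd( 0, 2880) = 2880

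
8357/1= 8357 = 8357.00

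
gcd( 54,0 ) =54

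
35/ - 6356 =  - 1+903/908 = -0.01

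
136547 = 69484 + 67063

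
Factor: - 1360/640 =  - 2^( - 3 )*17^1=- 17/8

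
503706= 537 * 938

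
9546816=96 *99446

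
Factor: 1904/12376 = 2/13 = 2^1*13^(  -  1) 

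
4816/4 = 1204  =  1204.00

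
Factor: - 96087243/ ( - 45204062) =2^ ( - 1)*3^1*7^1 *23^(-1 )*982697^( - 1) *4575583^1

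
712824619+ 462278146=1175102765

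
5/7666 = 5/7666 = 0.00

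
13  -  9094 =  - 9081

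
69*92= 6348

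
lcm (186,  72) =2232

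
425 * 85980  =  36541500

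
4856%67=32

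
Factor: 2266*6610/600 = 2^(- 1)*3^( - 1 )*5^(-1)*11^1*103^1*661^1= 748913/30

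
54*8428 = 455112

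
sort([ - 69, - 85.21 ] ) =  [ - 85.21, - 69]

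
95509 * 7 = 668563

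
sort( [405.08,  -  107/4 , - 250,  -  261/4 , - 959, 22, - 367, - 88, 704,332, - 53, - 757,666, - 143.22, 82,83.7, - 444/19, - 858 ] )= [ - 959, - 858, - 757, - 367, - 250, - 143.22,  -  88, - 261/4, - 53, -107/4,  -  444/19, 22,82, 83.7, 332, 405.08, 666,704]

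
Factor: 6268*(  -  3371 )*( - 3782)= 79911496696=   2^3*31^1*61^1*1567^1*3371^1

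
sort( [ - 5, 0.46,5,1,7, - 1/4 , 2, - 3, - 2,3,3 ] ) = [ - 5, -3, - 2,-1/4,  0.46,1,2,3, 3, 5,  7] 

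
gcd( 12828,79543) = 1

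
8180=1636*5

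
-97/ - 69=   1+28/69 = 1.41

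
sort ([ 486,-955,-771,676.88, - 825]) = [ - 955, - 825,-771,486, 676.88 ]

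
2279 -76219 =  - 73940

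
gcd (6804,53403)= 21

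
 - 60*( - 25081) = 1504860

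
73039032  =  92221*792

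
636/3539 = 636/3539 = 0.18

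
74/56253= 74/56253 =0.00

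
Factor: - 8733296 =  - 2^4*11^2*13^1 * 347^1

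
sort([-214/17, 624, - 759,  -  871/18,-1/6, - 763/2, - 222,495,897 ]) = [ - 759,-763/2, - 222, - 871/18, - 214/17 ,-1/6, 495,624,897 ]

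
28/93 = 28/93 =0.30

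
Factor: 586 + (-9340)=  - 2^1* 3^1*1459^1  =  - 8754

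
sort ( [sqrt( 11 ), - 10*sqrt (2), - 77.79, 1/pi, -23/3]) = [-77.79, - 10*sqrt( 2), - 23/3,1/pi, sqrt( 11) ]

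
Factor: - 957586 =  - 2^1*7^1* 68399^1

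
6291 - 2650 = 3641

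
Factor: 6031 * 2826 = 2^1*3^2 *37^1*157^1 * 163^1 = 17043606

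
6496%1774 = 1174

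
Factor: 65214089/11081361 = 3^(  -  1)*2029^1 *32141^1* 3693787^( - 1)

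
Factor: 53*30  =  1590  =  2^1*3^1*5^1*53^1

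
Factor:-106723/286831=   -  19^1*41^1 * 137^1 * 286831^(-1)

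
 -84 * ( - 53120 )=4462080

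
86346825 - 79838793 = 6508032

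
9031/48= 188 + 7/48 = 188.15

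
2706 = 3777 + -1071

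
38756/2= 19378 =19378.00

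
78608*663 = 52117104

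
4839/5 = 4839/5 = 967.80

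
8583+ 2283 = 10866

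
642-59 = 583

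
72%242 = 72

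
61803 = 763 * 81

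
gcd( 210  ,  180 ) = 30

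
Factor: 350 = 2^1*5^2*7^1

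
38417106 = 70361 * 546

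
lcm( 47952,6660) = 239760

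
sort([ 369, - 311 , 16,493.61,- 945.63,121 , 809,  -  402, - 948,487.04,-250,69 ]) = [ - 948,-945.63, - 402,  -  311, - 250, 16,69, 121,369,487.04,493.61, 809 ] 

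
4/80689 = 4/80689  =  0.00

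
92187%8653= 5657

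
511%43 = 38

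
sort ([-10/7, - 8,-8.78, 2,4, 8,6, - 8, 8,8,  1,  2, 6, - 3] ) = [ - 8.78,  -  8, - 8, - 3,-10/7, 1,2, 2, 4, 6, 6, 8, 8, 8] 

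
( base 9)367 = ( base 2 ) 100110000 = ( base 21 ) ea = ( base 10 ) 304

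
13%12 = 1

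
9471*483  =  4574493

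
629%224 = 181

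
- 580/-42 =290/21 = 13.81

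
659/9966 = 659/9966 =0.07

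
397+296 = 693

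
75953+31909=107862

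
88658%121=86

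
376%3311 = 376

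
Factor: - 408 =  -2^3*3^1*17^1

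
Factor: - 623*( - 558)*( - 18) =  - 2^2* 3^4*7^1* 31^1 * 89^1 = -6257412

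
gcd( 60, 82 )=2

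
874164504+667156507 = 1541321011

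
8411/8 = 1051 + 3/8 = 1051.38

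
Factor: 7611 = 3^1*43^1*59^1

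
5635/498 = 5635/498 = 11.32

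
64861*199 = 12907339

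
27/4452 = 9/1484 = 0.01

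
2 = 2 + 0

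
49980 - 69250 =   -  19270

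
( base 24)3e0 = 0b100000010000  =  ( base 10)2064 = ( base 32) 20G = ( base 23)3KH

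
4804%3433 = 1371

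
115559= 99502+16057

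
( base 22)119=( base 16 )203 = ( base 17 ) 1d5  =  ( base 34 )f5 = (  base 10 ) 515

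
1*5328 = 5328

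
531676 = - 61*( - 8716 )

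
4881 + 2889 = 7770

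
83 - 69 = 14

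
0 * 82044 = 0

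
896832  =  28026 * 32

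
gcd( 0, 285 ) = 285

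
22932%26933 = 22932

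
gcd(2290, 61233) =1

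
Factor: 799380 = 2^2*  3^2*5^1 * 4441^1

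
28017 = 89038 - 61021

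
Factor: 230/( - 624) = -2^( - 3)*3^( - 1)*5^1*13^ ( - 1)*23^1 =- 115/312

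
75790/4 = 37895/2  =  18947.50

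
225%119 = 106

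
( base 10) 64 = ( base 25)2e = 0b1000000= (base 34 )1u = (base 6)144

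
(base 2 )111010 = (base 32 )1q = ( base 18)34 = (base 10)58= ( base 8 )72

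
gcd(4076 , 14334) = 2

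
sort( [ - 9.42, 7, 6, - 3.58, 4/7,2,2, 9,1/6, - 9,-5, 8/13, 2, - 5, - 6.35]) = [ - 9.42, - 9 , - 6.35,  -  5, - 5, - 3.58,  1/6, 4/7,8/13, 2 , 2, 2,6, 7, 9 ]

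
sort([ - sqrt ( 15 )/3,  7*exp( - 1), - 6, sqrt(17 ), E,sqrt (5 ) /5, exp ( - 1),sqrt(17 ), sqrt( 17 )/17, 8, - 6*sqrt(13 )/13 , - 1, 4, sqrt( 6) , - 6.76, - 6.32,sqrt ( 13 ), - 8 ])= [-8  , - 6.76,  -  6.32, - 6, - 6*sqrt( 13) /13  ,-sqrt( 15 ) /3, - 1,sqrt( 17) /17 , exp( - 1 ),sqrt( 5 )/5 , sqrt( 6),7 * exp( - 1 ), E, sqrt(13 ), 4,sqrt( 17), sqrt( 17 ),8 ]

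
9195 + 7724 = 16919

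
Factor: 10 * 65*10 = 2^2*5^3*13^1= 6500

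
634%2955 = 634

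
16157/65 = 248  +  37/65 = 248.57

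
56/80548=14/20137 = 0.00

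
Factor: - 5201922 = - 2^1*3^1  *  11^1*269^1*293^1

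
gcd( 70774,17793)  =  1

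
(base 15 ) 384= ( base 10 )799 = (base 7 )2221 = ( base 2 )1100011111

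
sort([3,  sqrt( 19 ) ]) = [ 3,sqrt(19 ) ] 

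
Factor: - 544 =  - 2^5*17^1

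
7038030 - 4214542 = 2823488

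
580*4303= 2495740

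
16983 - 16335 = 648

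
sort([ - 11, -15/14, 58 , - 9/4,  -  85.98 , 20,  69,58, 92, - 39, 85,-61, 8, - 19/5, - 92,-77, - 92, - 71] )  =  [ - 92, -92,-85.98, - 77, -71, - 61, - 39, - 11,-19/5, - 9/4,-15/14 , 8,20,  58 , 58,69  ,  85,  92]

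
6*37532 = 225192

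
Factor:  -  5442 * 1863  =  -10138446 = - 2^1*3^5*23^1*907^1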